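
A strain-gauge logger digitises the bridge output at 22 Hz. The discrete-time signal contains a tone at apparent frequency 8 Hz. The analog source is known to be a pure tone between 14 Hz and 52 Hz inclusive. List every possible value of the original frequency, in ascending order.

Frequencies that alias to 8 Hz are k·fs ± 8 Hz for integer k ≥ 0.
k=0: 8 Hz.
k=1: 14 Hz, 30 Hz.
k=2: 36 Hz, 52 Hz.
k=3: 58 Hz, 74 Hz.
Within [14 Hz, 52 Hz]: 14 Hz, 30 Hz, 36 Hz, 52 Hz.

14 Hz, 30 Hz, 36 Hz, 52 Hz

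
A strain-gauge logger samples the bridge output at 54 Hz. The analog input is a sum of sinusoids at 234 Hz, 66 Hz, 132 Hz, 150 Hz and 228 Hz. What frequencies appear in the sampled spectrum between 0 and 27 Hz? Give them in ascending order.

12 Hz, 18 Hz, 24 Hz

fs/2 = 27 Hz.
234 Hz mod fs = 18 Hz.
18 Hz ≤ fs/2 = 27 Hz, appears at 18 Hz.
66 Hz mod fs = 12 Hz.
12 Hz ≤ fs/2 = 27 Hz, appears at 12 Hz.
132 Hz mod fs = 24 Hz.
24 Hz ≤ fs/2 = 27 Hz, appears at 24 Hz.
150 Hz mod fs = 42 Hz.
42 Hz > fs/2 = 27 Hz, folds to fs − 42 Hz = 12 Hz.
228 Hz mod fs = 12 Hz.
12 Hz ≤ fs/2 = 27 Hz, appears at 12 Hz.
Distinct values: {12 Hz, 18 Hz, 24 Hz}.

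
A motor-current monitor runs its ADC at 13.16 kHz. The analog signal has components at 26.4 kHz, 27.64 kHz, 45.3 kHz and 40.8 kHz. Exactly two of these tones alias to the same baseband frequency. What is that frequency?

1.32 kHz

fs/2 = 6.58 kHz.
26.4 kHz mod fs = 0.08 kHz.
0.08 kHz ≤ fs/2 = 6.58 kHz, appears at 0.08 kHz.
27.64 kHz mod fs = 1.32 kHz.
1.32 kHz ≤ fs/2 = 6.58 kHz, appears at 1.32 kHz.
45.3 kHz mod fs = 5.82 kHz.
5.82 kHz ≤ fs/2 = 6.58 kHz, appears at 5.82 kHz.
40.8 kHz mod fs = 1.32 kHz.
1.32 kHz ≤ fs/2 = 6.58 kHz, appears at 1.32 kHz.
27.64 kHz and 40.8 kHz both map to 1.32 kHz.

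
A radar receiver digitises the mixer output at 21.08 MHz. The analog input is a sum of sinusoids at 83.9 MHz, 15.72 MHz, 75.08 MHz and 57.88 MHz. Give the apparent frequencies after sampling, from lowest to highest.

fs/2 = 10.54 MHz.
83.9 MHz mod fs = 20.66 MHz.
20.66 MHz > fs/2 = 10.54 MHz, folds to fs − 20.66 MHz = 0.42 MHz.
15.72 MHz > fs/2 = 10.54 MHz, folds to fs − 15.72 MHz = 5.36 MHz.
75.08 MHz mod fs = 11.84 MHz.
11.84 MHz > fs/2 = 10.54 MHz, folds to fs − 11.84 MHz = 9.24 MHz.
57.88 MHz mod fs = 15.72 MHz.
15.72 MHz > fs/2 = 10.54 MHz, folds to fs − 15.72 MHz = 5.36 MHz.
Distinct values: {0.42 MHz, 5.36 MHz, 9.24 MHz}.

0.42 MHz, 5.36 MHz, 9.24 MHz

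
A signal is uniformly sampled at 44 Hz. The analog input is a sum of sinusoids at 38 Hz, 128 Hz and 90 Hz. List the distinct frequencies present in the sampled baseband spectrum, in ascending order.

2 Hz, 4 Hz, 6 Hz

fs/2 = 22 Hz.
38 Hz > fs/2 = 22 Hz, folds to fs − 38 Hz = 6 Hz.
128 Hz mod fs = 40 Hz.
40 Hz > fs/2 = 22 Hz, folds to fs − 40 Hz = 4 Hz.
90 Hz mod fs = 2 Hz.
2 Hz ≤ fs/2 = 22 Hz, appears at 2 Hz.
Distinct values: {2 Hz, 4 Hz, 6 Hz}.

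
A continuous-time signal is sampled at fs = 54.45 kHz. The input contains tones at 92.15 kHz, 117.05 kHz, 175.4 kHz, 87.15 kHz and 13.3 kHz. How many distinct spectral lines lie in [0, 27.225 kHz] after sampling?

fs/2 = 27.225 kHz.
92.15 kHz mod fs = 37.7 kHz.
37.7 kHz > fs/2 = 27.225 kHz, folds to fs − 37.7 kHz = 16.75 kHz.
117.05 kHz mod fs = 8.15 kHz.
8.15 kHz ≤ fs/2 = 27.225 kHz, appears at 8.15 kHz.
175.4 kHz mod fs = 12.05 kHz.
12.05 kHz ≤ fs/2 = 27.225 kHz, appears at 12.05 kHz.
87.15 kHz mod fs = 32.7 kHz.
32.7 kHz > fs/2 = 27.225 kHz, folds to fs − 32.7 kHz = 21.75 kHz.
13.3 kHz ≤ fs/2 = 27.225 kHz, passes unchanged.
Distinct values: {8.15 kHz, 12.05 kHz, 13.3 kHz, 16.75 kHz, 21.75 kHz} → 5.

5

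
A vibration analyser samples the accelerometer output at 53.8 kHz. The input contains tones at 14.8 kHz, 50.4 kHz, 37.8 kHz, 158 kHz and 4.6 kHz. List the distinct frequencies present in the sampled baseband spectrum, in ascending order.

fs/2 = 26.9 kHz.
14.8 kHz ≤ fs/2 = 26.9 kHz, passes unchanged.
50.4 kHz > fs/2 = 26.9 kHz, folds to fs − 50.4 kHz = 3.4 kHz.
37.8 kHz > fs/2 = 26.9 kHz, folds to fs − 37.8 kHz = 16 kHz.
158 kHz mod fs = 50.4 kHz.
50.4 kHz > fs/2 = 26.9 kHz, folds to fs − 50.4 kHz = 3.4 kHz.
4.6 kHz ≤ fs/2 = 26.9 kHz, passes unchanged.
Distinct values: {3.4 kHz, 4.6 kHz, 14.8 kHz, 16 kHz}.

3.4 kHz, 4.6 kHz, 14.8 kHz, 16 kHz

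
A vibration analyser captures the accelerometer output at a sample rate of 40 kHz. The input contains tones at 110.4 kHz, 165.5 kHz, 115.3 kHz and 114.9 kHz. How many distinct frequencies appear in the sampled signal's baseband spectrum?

fs/2 = 20 kHz.
110.4 kHz mod fs = 30.4 kHz.
30.4 kHz > fs/2 = 20 kHz, folds to fs − 30.4 kHz = 9.6 kHz.
165.5 kHz mod fs = 5.5 kHz.
5.5 kHz ≤ fs/2 = 20 kHz, appears at 5.5 kHz.
115.3 kHz mod fs = 35.3 kHz.
35.3 kHz > fs/2 = 20 kHz, folds to fs − 35.3 kHz = 4.7 kHz.
114.9 kHz mod fs = 34.9 kHz.
34.9 kHz > fs/2 = 20 kHz, folds to fs − 34.9 kHz = 5.1 kHz.
Distinct values: {4.7 kHz, 5.1 kHz, 5.5 kHz, 9.6 kHz} → 4.

4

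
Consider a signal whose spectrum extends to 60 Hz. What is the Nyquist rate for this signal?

120 Hz

Nyquist rate = 2 × 60 Hz = 120 Hz.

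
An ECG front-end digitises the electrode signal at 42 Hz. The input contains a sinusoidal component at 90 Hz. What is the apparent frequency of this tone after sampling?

6 Hz

90 Hz mod fs = 6 Hz.
6 Hz ≤ fs/2 = 21 Hz, appears at 6 Hz.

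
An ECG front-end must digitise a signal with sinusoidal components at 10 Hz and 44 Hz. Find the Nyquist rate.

88 Hz

Highest-frequency component: 44 Hz.
Nyquist rate = 2 × 44 Hz = 88 Hz.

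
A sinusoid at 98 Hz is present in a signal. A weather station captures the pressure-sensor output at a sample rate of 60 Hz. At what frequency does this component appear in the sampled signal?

22 Hz

98 Hz mod fs = 38 Hz.
38 Hz > fs/2 = 30 Hz, folds to fs − 38 Hz = 22 Hz.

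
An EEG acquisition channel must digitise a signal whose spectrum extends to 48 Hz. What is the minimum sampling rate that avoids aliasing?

Nyquist rate = 2 × 48 Hz = 96 Hz.

96 Hz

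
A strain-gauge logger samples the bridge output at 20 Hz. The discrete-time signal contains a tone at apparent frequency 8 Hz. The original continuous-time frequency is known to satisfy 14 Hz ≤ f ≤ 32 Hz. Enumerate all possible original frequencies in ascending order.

28 Hz, 32 Hz

Frequencies that alias to 8 Hz are k·fs ± 8 Hz for integer k ≥ 0.
k=0: 8 Hz.
k=1: 12 Hz, 28 Hz.
k=2: 32 Hz, 48 Hz.
k=3: 52 Hz, 68 Hz.
Within [14 Hz, 32 Hz]: 28 Hz, 32 Hz.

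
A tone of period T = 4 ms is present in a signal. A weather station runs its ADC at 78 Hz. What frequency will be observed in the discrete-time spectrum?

16 Hz

T = 4 ms → f = 1/T = 250 Hz.
250 Hz mod fs = 16 Hz.
16 Hz ≤ fs/2 = 39 Hz, appears at 16 Hz.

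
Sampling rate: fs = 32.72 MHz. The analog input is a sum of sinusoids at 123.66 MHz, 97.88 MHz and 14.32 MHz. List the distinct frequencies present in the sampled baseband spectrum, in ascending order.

fs/2 = 16.36 MHz.
123.66 MHz mod fs = 25.5 MHz.
25.5 MHz > fs/2 = 16.36 MHz, folds to fs − 25.5 MHz = 7.22 MHz.
97.88 MHz mod fs = 32.44 MHz.
32.44 MHz > fs/2 = 16.36 MHz, folds to fs − 32.44 MHz = 0.28 MHz.
14.32 MHz ≤ fs/2 = 16.36 MHz, passes unchanged.
Distinct values: {0.28 MHz, 7.22 MHz, 14.32 MHz}.

0.28 MHz, 7.22 MHz, 14.32 MHz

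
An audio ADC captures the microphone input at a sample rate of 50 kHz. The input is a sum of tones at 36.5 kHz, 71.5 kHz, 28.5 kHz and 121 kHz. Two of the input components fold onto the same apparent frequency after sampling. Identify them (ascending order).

fs/2 = 25 kHz.
36.5 kHz > fs/2 = 25 kHz, folds to fs − 36.5 kHz = 13.5 kHz.
71.5 kHz mod fs = 21.5 kHz.
21.5 kHz ≤ fs/2 = 25 kHz, appears at 21.5 kHz.
28.5 kHz > fs/2 = 25 kHz, folds to fs − 28.5 kHz = 21.5 kHz.
121 kHz mod fs = 21 kHz.
21 kHz ≤ fs/2 = 25 kHz, appears at 21 kHz.
28.5 kHz and 71.5 kHz both map to 21.5 kHz.

28.5 kHz, 71.5 kHz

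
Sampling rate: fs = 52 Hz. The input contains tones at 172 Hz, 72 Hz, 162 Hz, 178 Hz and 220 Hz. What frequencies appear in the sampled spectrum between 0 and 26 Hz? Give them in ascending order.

6 Hz, 12 Hz, 16 Hz, 20 Hz, 22 Hz

fs/2 = 26 Hz.
172 Hz mod fs = 16 Hz.
16 Hz ≤ fs/2 = 26 Hz, appears at 16 Hz.
72 Hz mod fs = 20 Hz.
20 Hz ≤ fs/2 = 26 Hz, appears at 20 Hz.
162 Hz mod fs = 6 Hz.
6 Hz ≤ fs/2 = 26 Hz, appears at 6 Hz.
178 Hz mod fs = 22 Hz.
22 Hz ≤ fs/2 = 26 Hz, appears at 22 Hz.
220 Hz mod fs = 12 Hz.
12 Hz ≤ fs/2 = 26 Hz, appears at 12 Hz.
Distinct values: {6 Hz, 12 Hz, 16 Hz, 20 Hz, 22 Hz}.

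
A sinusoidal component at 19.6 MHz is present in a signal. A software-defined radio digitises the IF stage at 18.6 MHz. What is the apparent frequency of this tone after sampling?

19.6 MHz mod fs = 1 MHz.
1 MHz ≤ fs/2 = 9.3 MHz, appears at 1 MHz.

1 MHz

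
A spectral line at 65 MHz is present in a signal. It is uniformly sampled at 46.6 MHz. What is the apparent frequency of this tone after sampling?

18.4 MHz

65 MHz mod fs = 18.4 MHz.
18.4 MHz ≤ fs/2 = 23.3 MHz, appears at 18.4 MHz.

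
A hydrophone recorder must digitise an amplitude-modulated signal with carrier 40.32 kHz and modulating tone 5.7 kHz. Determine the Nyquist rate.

AM sidebands sit at fc ± fm = 34.62 kHz and 46.02 kHz.
Highest-frequency component: 46.02 kHz.
Nyquist rate = 2 × 46.02 kHz = 92.04 kHz.

92.04 kHz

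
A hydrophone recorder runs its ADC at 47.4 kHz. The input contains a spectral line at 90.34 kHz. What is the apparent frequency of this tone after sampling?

90.34 kHz mod fs = 42.94 kHz.
42.94 kHz > fs/2 = 23.7 kHz, folds to fs − 42.94 kHz = 4.46 kHz.

4.46 kHz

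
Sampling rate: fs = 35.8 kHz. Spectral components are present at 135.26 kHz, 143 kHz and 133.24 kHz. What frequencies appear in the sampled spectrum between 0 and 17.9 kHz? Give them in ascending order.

fs/2 = 17.9 kHz.
135.26 kHz mod fs = 27.86 kHz.
27.86 kHz > fs/2 = 17.9 kHz, folds to fs − 27.86 kHz = 7.94 kHz.
143 kHz mod fs = 35.6 kHz.
35.6 kHz > fs/2 = 17.9 kHz, folds to fs − 35.6 kHz = 0.2 kHz.
133.24 kHz mod fs = 25.84 kHz.
25.84 kHz > fs/2 = 17.9 kHz, folds to fs − 25.84 kHz = 9.96 kHz.
Distinct values: {0.2 kHz, 7.94 kHz, 9.96 kHz}.

0.2 kHz, 7.94 kHz, 9.96 kHz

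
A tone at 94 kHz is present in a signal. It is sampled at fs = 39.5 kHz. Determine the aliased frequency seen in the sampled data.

15 kHz

94 kHz mod fs = 15 kHz.
15 kHz ≤ fs/2 = 19.75 kHz, appears at 15 kHz.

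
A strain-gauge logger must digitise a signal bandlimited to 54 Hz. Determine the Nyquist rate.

108 Hz

Nyquist rate = 2 × 54 Hz = 108 Hz.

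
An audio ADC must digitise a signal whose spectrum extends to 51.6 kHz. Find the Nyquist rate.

Nyquist rate = 2 × 51.6 kHz = 103.2 kHz.

103.2 kHz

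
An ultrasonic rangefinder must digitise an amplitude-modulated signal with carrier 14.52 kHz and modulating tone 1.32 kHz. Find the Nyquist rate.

31.68 kHz

AM sidebands sit at fc ± fm = 13.2 kHz and 15.84 kHz.
Highest-frequency component: 15.84 kHz.
Nyquist rate = 2 × 15.84 kHz = 31.68 kHz.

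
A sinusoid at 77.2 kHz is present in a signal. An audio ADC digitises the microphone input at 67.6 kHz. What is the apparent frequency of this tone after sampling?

77.2 kHz mod fs = 9.6 kHz.
9.6 kHz ≤ fs/2 = 33.8 kHz, appears at 9.6 kHz.

9.6 kHz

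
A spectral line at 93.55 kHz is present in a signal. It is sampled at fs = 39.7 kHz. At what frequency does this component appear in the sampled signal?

93.55 kHz mod fs = 14.15 kHz.
14.15 kHz ≤ fs/2 = 19.85 kHz, appears at 14.15 kHz.

14.15 kHz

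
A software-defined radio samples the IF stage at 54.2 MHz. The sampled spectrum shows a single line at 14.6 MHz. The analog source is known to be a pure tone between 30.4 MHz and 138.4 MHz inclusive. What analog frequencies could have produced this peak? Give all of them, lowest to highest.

39.6 MHz, 68.8 MHz, 93.8 MHz, 123 MHz

Frequencies that alias to 14.6 MHz are k·fs ± 14.6 MHz for integer k ≥ 0.
k=0: 14.6 MHz.
k=1: 39.6 MHz, 68.8 MHz.
k=2: 93.8 MHz, 123 MHz.
k=3: 148 MHz, 177.2 MHz.
Within [30.4 MHz, 138.4 MHz]: 39.6 MHz, 68.8 MHz, 93.8 MHz, 123 MHz.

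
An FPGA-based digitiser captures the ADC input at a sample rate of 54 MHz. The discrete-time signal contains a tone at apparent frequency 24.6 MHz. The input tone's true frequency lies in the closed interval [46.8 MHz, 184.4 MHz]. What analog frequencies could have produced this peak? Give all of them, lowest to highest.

78.6 MHz, 83.4 MHz, 132.6 MHz, 137.4 MHz

Frequencies that alias to 24.6 MHz are k·fs ± 24.6 MHz for integer k ≥ 0.
k=0: 24.6 MHz.
k=1: 29.4 MHz, 78.6 MHz.
k=2: 83.4 MHz, 132.6 MHz.
k=3: 137.4 MHz, 186.6 MHz.
k=4: 191.4 MHz, 240.6 MHz.
Within [46.8 MHz, 184.4 MHz]: 78.6 MHz, 83.4 MHz, 132.6 MHz, 137.4 MHz.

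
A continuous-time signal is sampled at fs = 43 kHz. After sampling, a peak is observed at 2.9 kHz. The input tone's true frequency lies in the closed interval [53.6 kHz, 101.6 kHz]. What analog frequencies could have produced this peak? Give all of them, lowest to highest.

Frequencies that alias to 2.9 kHz are k·fs ± 2.9 kHz for integer k ≥ 0.
k=0: 2.9 kHz.
k=1: 40.1 kHz, 45.9 kHz.
k=2: 83.1 kHz, 88.9 kHz.
k=3: 126.1 kHz, 131.9 kHz.
Within [53.6 kHz, 101.6 kHz]: 83.1 kHz, 88.9 kHz.

83.1 kHz, 88.9 kHz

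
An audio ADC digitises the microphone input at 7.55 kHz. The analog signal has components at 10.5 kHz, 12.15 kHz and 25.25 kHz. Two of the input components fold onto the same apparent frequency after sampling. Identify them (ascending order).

fs/2 = 3.775 kHz.
10.5 kHz mod fs = 2.95 kHz.
2.95 kHz ≤ fs/2 = 3.775 kHz, appears at 2.95 kHz.
12.15 kHz mod fs = 4.6 kHz.
4.6 kHz > fs/2 = 3.775 kHz, folds to fs − 4.6 kHz = 2.95 kHz.
25.25 kHz mod fs = 2.6 kHz.
2.6 kHz ≤ fs/2 = 3.775 kHz, appears at 2.6 kHz.
10.5 kHz and 12.15 kHz both map to 2.95 kHz.

10.5 kHz, 12.15 kHz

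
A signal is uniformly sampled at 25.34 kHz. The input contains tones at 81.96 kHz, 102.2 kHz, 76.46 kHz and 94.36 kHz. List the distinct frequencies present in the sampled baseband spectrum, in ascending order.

fs/2 = 12.67 kHz.
81.96 kHz mod fs = 5.94 kHz.
5.94 kHz ≤ fs/2 = 12.67 kHz, appears at 5.94 kHz.
102.2 kHz mod fs = 0.84 kHz.
0.84 kHz ≤ fs/2 = 12.67 kHz, appears at 0.84 kHz.
76.46 kHz mod fs = 0.44 kHz.
0.44 kHz ≤ fs/2 = 12.67 kHz, appears at 0.44 kHz.
94.36 kHz mod fs = 18.34 kHz.
18.34 kHz > fs/2 = 12.67 kHz, folds to fs − 18.34 kHz = 7 kHz.
Distinct values: {0.44 kHz, 0.84 kHz, 5.94 kHz, 7 kHz}.

0.44 kHz, 0.84 kHz, 5.94 kHz, 7 kHz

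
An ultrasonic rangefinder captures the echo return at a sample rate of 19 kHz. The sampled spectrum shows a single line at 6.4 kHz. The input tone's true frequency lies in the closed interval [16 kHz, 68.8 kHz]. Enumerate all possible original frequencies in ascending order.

25.4 kHz, 31.6 kHz, 44.4 kHz, 50.6 kHz, 63.4 kHz

Frequencies that alias to 6.4 kHz are k·fs ± 6.4 kHz for integer k ≥ 0.
k=0: 6.4 kHz.
k=1: 12.6 kHz, 25.4 kHz.
k=2: 31.6 kHz, 44.4 kHz.
k=3: 50.6 kHz, 63.4 kHz.
k=4: 69.6 kHz, 82.4 kHz.
Within [16 kHz, 68.8 kHz]: 25.4 kHz, 31.6 kHz, 44.4 kHz, 50.6 kHz, 63.4 kHz.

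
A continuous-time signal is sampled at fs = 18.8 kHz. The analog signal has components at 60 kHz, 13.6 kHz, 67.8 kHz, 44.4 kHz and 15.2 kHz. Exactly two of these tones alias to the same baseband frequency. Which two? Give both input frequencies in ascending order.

fs/2 = 9.4 kHz.
60 kHz mod fs = 3.6 kHz.
3.6 kHz ≤ fs/2 = 9.4 kHz, appears at 3.6 kHz.
13.6 kHz > fs/2 = 9.4 kHz, folds to fs − 13.6 kHz = 5.2 kHz.
67.8 kHz mod fs = 11.4 kHz.
11.4 kHz > fs/2 = 9.4 kHz, folds to fs − 11.4 kHz = 7.4 kHz.
44.4 kHz mod fs = 6.8 kHz.
6.8 kHz ≤ fs/2 = 9.4 kHz, appears at 6.8 kHz.
15.2 kHz > fs/2 = 9.4 kHz, folds to fs − 15.2 kHz = 3.6 kHz.
15.2 kHz and 60 kHz both map to 3.6 kHz.

15.2 kHz, 60 kHz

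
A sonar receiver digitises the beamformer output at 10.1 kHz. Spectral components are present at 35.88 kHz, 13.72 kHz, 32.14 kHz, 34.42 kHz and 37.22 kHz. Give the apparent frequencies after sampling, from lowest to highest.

fs/2 = 5.05 kHz.
35.88 kHz mod fs = 5.58 kHz.
5.58 kHz > fs/2 = 5.05 kHz, folds to fs − 5.58 kHz = 4.52 kHz.
13.72 kHz mod fs = 3.62 kHz.
3.62 kHz ≤ fs/2 = 5.05 kHz, appears at 3.62 kHz.
32.14 kHz mod fs = 1.84 kHz.
1.84 kHz ≤ fs/2 = 5.05 kHz, appears at 1.84 kHz.
34.42 kHz mod fs = 4.12 kHz.
4.12 kHz ≤ fs/2 = 5.05 kHz, appears at 4.12 kHz.
37.22 kHz mod fs = 6.92 kHz.
6.92 kHz > fs/2 = 5.05 kHz, folds to fs − 6.92 kHz = 3.18 kHz.
Distinct values: {1.84 kHz, 3.18 kHz, 3.62 kHz, 4.12 kHz, 4.52 kHz}.

1.84 kHz, 3.18 kHz, 3.62 kHz, 4.12 kHz, 4.52 kHz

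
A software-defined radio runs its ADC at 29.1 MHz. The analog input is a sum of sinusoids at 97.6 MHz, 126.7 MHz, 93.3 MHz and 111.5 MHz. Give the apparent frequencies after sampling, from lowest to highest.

4.9 MHz, 6 MHz, 10.3 MHz

fs/2 = 14.55 MHz.
97.6 MHz mod fs = 10.3 MHz.
10.3 MHz ≤ fs/2 = 14.55 MHz, appears at 10.3 MHz.
126.7 MHz mod fs = 10.3 MHz.
10.3 MHz ≤ fs/2 = 14.55 MHz, appears at 10.3 MHz.
93.3 MHz mod fs = 6 MHz.
6 MHz ≤ fs/2 = 14.55 MHz, appears at 6 MHz.
111.5 MHz mod fs = 24.2 MHz.
24.2 MHz > fs/2 = 14.55 MHz, folds to fs − 24.2 MHz = 4.9 MHz.
Distinct values: {4.9 MHz, 6 MHz, 10.3 MHz}.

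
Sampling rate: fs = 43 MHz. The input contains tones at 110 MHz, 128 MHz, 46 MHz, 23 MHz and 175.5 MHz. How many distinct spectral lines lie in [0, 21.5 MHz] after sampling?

fs/2 = 21.5 MHz.
110 MHz mod fs = 24 MHz.
24 MHz > fs/2 = 21.5 MHz, folds to fs − 24 MHz = 19 MHz.
128 MHz mod fs = 42 MHz.
42 MHz > fs/2 = 21.5 MHz, folds to fs − 42 MHz = 1 MHz.
46 MHz mod fs = 3 MHz.
3 MHz ≤ fs/2 = 21.5 MHz, appears at 3 MHz.
23 MHz > fs/2 = 21.5 MHz, folds to fs − 23 MHz = 20 MHz.
175.5 MHz mod fs = 3.5 MHz.
3.5 MHz ≤ fs/2 = 21.5 MHz, appears at 3.5 MHz.
Distinct values: {1 MHz, 3 MHz, 3.5 MHz, 19 MHz, 20 MHz} → 5.

5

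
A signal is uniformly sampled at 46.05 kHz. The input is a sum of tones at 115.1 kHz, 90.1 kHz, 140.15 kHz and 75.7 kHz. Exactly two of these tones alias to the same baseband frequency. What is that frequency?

2 kHz

fs/2 = 23.025 kHz.
115.1 kHz mod fs = 23 kHz.
23 kHz ≤ fs/2 = 23.025 kHz, appears at 23 kHz.
90.1 kHz mod fs = 44.05 kHz.
44.05 kHz > fs/2 = 23.025 kHz, folds to fs − 44.05 kHz = 2 kHz.
140.15 kHz mod fs = 2 kHz.
2 kHz ≤ fs/2 = 23.025 kHz, appears at 2 kHz.
75.7 kHz mod fs = 29.65 kHz.
29.65 kHz > fs/2 = 23.025 kHz, folds to fs − 29.65 kHz = 16.4 kHz.
90.1 kHz and 140.15 kHz both map to 2 kHz.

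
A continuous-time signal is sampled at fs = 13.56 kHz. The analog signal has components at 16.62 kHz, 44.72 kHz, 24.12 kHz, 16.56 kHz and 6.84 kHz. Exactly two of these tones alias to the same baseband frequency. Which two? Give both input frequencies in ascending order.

fs/2 = 6.78 kHz.
16.62 kHz mod fs = 3.06 kHz.
3.06 kHz ≤ fs/2 = 6.78 kHz, appears at 3.06 kHz.
44.72 kHz mod fs = 4.04 kHz.
4.04 kHz ≤ fs/2 = 6.78 kHz, appears at 4.04 kHz.
24.12 kHz mod fs = 10.56 kHz.
10.56 kHz > fs/2 = 6.78 kHz, folds to fs − 10.56 kHz = 3 kHz.
16.56 kHz mod fs = 3 kHz.
3 kHz ≤ fs/2 = 6.78 kHz, appears at 3 kHz.
6.84 kHz > fs/2 = 6.78 kHz, folds to fs − 6.84 kHz = 6.72 kHz.
16.56 kHz and 24.12 kHz both map to 3 kHz.

16.56 kHz, 24.12 kHz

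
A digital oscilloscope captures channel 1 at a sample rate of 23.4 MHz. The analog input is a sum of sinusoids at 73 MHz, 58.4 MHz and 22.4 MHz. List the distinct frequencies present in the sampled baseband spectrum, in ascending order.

1 MHz, 2.8 MHz, 11.6 MHz

fs/2 = 11.7 MHz.
73 MHz mod fs = 2.8 MHz.
2.8 MHz ≤ fs/2 = 11.7 MHz, appears at 2.8 MHz.
58.4 MHz mod fs = 11.6 MHz.
11.6 MHz ≤ fs/2 = 11.7 MHz, appears at 11.6 MHz.
22.4 MHz > fs/2 = 11.7 MHz, folds to fs − 22.4 MHz = 1 MHz.
Distinct values: {1 MHz, 2.8 MHz, 11.6 MHz}.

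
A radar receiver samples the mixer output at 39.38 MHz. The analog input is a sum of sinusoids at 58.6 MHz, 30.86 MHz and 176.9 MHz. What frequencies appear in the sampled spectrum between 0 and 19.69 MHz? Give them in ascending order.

8.52 MHz, 19.22 MHz, 19.38 MHz

fs/2 = 19.69 MHz.
58.6 MHz mod fs = 19.22 MHz.
19.22 MHz ≤ fs/2 = 19.69 MHz, appears at 19.22 MHz.
30.86 MHz > fs/2 = 19.69 MHz, folds to fs − 30.86 MHz = 8.52 MHz.
176.9 MHz mod fs = 19.38 MHz.
19.38 MHz ≤ fs/2 = 19.69 MHz, appears at 19.38 MHz.
Distinct values: {8.52 MHz, 19.22 MHz, 19.38 MHz}.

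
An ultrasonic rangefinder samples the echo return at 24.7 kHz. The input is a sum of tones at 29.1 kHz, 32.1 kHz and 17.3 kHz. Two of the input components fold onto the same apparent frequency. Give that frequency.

fs/2 = 12.35 kHz.
29.1 kHz mod fs = 4.4 kHz.
4.4 kHz ≤ fs/2 = 12.35 kHz, appears at 4.4 kHz.
32.1 kHz mod fs = 7.4 kHz.
7.4 kHz ≤ fs/2 = 12.35 kHz, appears at 7.4 kHz.
17.3 kHz > fs/2 = 12.35 kHz, folds to fs − 17.3 kHz = 7.4 kHz.
17.3 kHz and 32.1 kHz both map to 7.4 kHz.

7.4 kHz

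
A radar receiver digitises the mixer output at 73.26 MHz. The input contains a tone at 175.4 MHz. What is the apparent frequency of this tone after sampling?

175.4 MHz mod fs = 28.88 MHz.
28.88 MHz ≤ fs/2 = 36.63 MHz, appears at 28.88 MHz.

28.88 MHz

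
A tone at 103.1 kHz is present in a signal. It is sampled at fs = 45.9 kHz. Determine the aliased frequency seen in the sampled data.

11.3 kHz

103.1 kHz mod fs = 11.3 kHz.
11.3 kHz ≤ fs/2 = 22.95 kHz, appears at 11.3 kHz.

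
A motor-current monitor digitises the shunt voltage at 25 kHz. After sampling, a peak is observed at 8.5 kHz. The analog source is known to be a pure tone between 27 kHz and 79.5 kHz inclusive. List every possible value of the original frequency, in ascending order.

Frequencies that alias to 8.5 kHz are k·fs ± 8.5 kHz for integer k ≥ 0.
k=0: 8.5 kHz.
k=1: 16.5 kHz, 33.5 kHz.
k=2: 41.5 kHz, 58.5 kHz.
k=3: 66.5 kHz, 83.5 kHz.
k=4: 91.5 kHz, 108.5 kHz.
Within [27 kHz, 79.5 kHz]: 33.5 kHz, 41.5 kHz, 58.5 kHz, 66.5 kHz.

33.5 kHz, 41.5 kHz, 58.5 kHz, 66.5 kHz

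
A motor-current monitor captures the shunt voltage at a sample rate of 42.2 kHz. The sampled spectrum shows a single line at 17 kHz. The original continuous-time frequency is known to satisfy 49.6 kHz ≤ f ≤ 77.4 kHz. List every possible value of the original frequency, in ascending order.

59.2 kHz, 67.4 kHz

Frequencies that alias to 17 kHz are k·fs ± 17 kHz for integer k ≥ 0.
k=0: 17 kHz.
k=1: 25.2 kHz, 59.2 kHz.
k=2: 67.4 kHz, 101.4 kHz.
k=3: 109.6 kHz, 143.6 kHz.
Within [49.6 kHz, 77.4 kHz]: 59.2 kHz, 67.4 kHz.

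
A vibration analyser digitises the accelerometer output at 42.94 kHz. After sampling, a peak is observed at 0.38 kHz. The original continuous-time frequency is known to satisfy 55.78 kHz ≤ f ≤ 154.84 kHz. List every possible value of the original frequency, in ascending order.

85.5 kHz, 86.26 kHz, 128.44 kHz, 129.2 kHz

Frequencies that alias to 0.38 kHz are k·fs ± 0.38 kHz for integer k ≥ 0.
k=0: 0.38 kHz.
k=1: 42.56 kHz, 43.32 kHz.
k=2: 85.5 kHz, 86.26 kHz.
k=3: 128.44 kHz, 129.2 kHz.
k=4: 171.38 kHz, 172.14 kHz.
Within [55.78 kHz, 154.84 kHz]: 85.5 kHz, 86.26 kHz, 128.44 kHz, 129.2 kHz.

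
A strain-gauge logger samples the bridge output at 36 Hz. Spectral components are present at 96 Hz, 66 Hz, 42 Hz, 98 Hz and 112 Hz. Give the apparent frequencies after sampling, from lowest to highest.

4 Hz, 6 Hz, 10 Hz, 12 Hz

fs/2 = 18 Hz.
96 Hz mod fs = 24 Hz.
24 Hz > fs/2 = 18 Hz, folds to fs − 24 Hz = 12 Hz.
66 Hz mod fs = 30 Hz.
30 Hz > fs/2 = 18 Hz, folds to fs − 30 Hz = 6 Hz.
42 Hz mod fs = 6 Hz.
6 Hz ≤ fs/2 = 18 Hz, appears at 6 Hz.
98 Hz mod fs = 26 Hz.
26 Hz > fs/2 = 18 Hz, folds to fs − 26 Hz = 10 Hz.
112 Hz mod fs = 4 Hz.
4 Hz ≤ fs/2 = 18 Hz, appears at 4 Hz.
Distinct values: {4 Hz, 6 Hz, 10 Hz, 12 Hz}.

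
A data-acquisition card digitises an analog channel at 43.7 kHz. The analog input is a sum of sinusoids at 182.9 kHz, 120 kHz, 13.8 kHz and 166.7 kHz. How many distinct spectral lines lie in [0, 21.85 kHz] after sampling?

3

fs/2 = 21.85 kHz.
182.9 kHz mod fs = 8.1 kHz.
8.1 kHz ≤ fs/2 = 21.85 kHz, appears at 8.1 kHz.
120 kHz mod fs = 32.6 kHz.
32.6 kHz > fs/2 = 21.85 kHz, folds to fs − 32.6 kHz = 11.1 kHz.
13.8 kHz ≤ fs/2 = 21.85 kHz, passes unchanged.
166.7 kHz mod fs = 35.6 kHz.
35.6 kHz > fs/2 = 21.85 kHz, folds to fs − 35.6 kHz = 8.1 kHz.
Distinct values: {8.1 kHz, 11.1 kHz, 13.8 kHz} → 3.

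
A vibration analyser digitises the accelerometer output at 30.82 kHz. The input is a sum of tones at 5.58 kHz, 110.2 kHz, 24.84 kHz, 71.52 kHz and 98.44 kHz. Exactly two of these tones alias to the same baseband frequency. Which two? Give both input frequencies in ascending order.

fs/2 = 15.41 kHz.
5.58 kHz ≤ fs/2 = 15.41 kHz, passes unchanged.
110.2 kHz mod fs = 17.74 kHz.
17.74 kHz > fs/2 = 15.41 kHz, folds to fs − 17.74 kHz = 13.08 kHz.
24.84 kHz > fs/2 = 15.41 kHz, folds to fs − 24.84 kHz = 5.98 kHz.
71.52 kHz mod fs = 9.88 kHz.
9.88 kHz ≤ fs/2 = 15.41 kHz, appears at 9.88 kHz.
98.44 kHz mod fs = 5.98 kHz.
5.98 kHz ≤ fs/2 = 15.41 kHz, appears at 5.98 kHz.
24.84 kHz and 98.44 kHz both map to 5.98 kHz.

24.84 kHz, 98.44 kHz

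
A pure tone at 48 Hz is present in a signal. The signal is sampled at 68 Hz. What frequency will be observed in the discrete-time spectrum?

20 Hz

48 Hz > fs/2 = 34 Hz, folds to fs − 48 Hz = 20 Hz.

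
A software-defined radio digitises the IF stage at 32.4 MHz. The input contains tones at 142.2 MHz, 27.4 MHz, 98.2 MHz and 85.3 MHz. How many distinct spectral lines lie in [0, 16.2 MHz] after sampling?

fs/2 = 16.2 MHz.
142.2 MHz mod fs = 12.6 MHz.
12.6 MHz ≤ fs/2 = 16.2 MHz, appears at 12.6 MHz.
27.4 MHz > fs/2 = 16.2 MHz, folds to fs − 27.4 MHz = 5 MHz.
98.2 MHz mod fs = 1 MHz.
1 MHz ≤ fs/2 = 16.2 MHz, appears at 1 MHz.
85.3 MHz mod fs = 20.5 MHz.
20.5 MHz > fs/2 = 16.2 MHz, folds to fs − 20.5 MHz = 11.9 MHz.
Distinct values: {1 MHz, 5 MHz, 11.9 MHz, 12.6 MHz} → 4.

4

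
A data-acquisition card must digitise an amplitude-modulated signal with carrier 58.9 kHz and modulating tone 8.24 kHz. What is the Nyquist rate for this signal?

AM sidebands sit at fc ± fm = 50.66 kHz and 67.14 kHz.
Highest-frequency component: 67.14 kHz.
Nyquist rate = 2 × 67.14 kHz = 134.28 kHz.

134.28 kHz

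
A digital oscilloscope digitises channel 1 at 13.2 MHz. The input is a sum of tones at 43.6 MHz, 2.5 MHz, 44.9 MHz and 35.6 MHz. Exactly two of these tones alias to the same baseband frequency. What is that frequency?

fs/2 = 6.6 MHz.
43.6 MHz mod fs = 4 MHz.
4 MHz ≤ fs/2 = 6.6 MHz, appears at 4 MHz.
2.5 MHz ≤ fs/2 = 6.6 MHz, passes unchanged.
44.9 MHz mod fs = 5.3 MHz.
5.3 MHz ≤ fs/2 = 6.6 MHz, appears at 5.3 MHz.
35.6 MHz mod fs = 9.2 MHz.
9.2 MHz > fs/2 = 6.6 MHz, folds to fs − 9.2 MHz = 4 MHz.
35.6 MHz and 43.6 MHz both map to 4 MHz.

4 MHz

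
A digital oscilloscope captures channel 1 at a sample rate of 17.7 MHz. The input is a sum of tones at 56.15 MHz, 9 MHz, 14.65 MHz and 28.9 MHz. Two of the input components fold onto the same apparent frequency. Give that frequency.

fs/2 = 8.85 MHz.
56.15 MHz mod fs = 3.05 MHz.
3.05 MHz ≤ fs/2 = 8.85 MHz, appears at 3.05 MHz.
9 MHz > fs/2 = 8.85 MHz, folds to fs − 9 MHz = 8.7 MHz.
14.65 MHz > fs/2 = 8.85 MHz, folds to fs − 14.65 MHz = 3.05 MHz.
28.9 MHz mod fs = 11.2 MHz.
11.2 MHz > fs/2 = 8.85 MHz, folds to fs − 11.2 MHz = 6.5 MHz.
14.65 MHz and 56.15 MHz both map to 3.05 MHz.

3.05 MHz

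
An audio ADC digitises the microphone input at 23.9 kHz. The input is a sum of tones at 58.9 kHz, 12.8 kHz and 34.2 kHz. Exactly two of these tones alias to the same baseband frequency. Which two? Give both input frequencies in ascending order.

12.8 kHz, 58.9 kHz

fs/2 = 11.95 kHz.
58.9 kHz mod fs = 11.1 kHz.
11.1 kHz ≤ fs/2 = 11.95 kHz, appears at 11.1 kHz.
12.8 kHz > fs/2 = 11.95 kHz, folds to fs − 12.8 kHz = 11.1 kHz.
34.2 kHz mod fs = 10.3 kHz.
10.3 kHz ≤ fs/2 = 11.95 kHz, appears at 10.3 kHz.
12.8 kHz and 58.9 kHz both map to 11.1 kHz.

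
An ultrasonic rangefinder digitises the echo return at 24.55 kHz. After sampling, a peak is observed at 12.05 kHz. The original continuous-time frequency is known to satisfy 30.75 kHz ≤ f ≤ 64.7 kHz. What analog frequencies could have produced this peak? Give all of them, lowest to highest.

Frequencies that alias to 12.05 kHz are k·fs ± 12.05 kHz for integer k ≥ 0.
k=0: 12.05 kHz.
k=1: 12.5 kHz, 36.6 kHz.
k=2: 37.05 kHz, 61.15 kHz.
k=3: 61.6 kHz, 85.7 kHz.
k=4: 86.15 kHz, 110.25 kHz.
Within [30.75 kHz, 64.7 kHz]: 36.6 kHz, 37.05 kHz, 61.15 kHz, 61.6 kHz.

36.6 kHz, 37.05 kHz, 61.15 kHz, 61.6 kHz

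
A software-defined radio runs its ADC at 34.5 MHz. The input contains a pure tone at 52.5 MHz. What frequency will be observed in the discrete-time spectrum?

52.5 MHz mod fs = 18 MHz.
18 MHz > fs/2 = 17.25 MHz, folds to fs − 18 MHz = 16.5 MHz.

16.5 MHz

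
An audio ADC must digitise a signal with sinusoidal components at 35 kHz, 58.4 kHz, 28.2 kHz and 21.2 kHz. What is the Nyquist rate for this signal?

116.8 kHz

Highest-frequency component: 58.4 kHz.
Nyquist rate = 2 × 58.4 kHz = 116.8 kHz.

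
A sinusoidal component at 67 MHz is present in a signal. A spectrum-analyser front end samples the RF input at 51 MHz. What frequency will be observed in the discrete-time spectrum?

67 MHz mod fs = 16 MHz.
16 MHz ≤ fs/2 = 25.5 MHz, appears at 16 MHz.

16 MHz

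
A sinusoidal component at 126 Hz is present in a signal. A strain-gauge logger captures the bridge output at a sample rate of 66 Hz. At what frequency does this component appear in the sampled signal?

6 Hz

126 Hz mod fs = 60 Hz.
60 Hz > fs/2 = 33 Hz, folds to fs − 60 Hz = 6 Hz.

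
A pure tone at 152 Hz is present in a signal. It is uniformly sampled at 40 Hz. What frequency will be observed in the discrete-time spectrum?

8 Hz

152 Hz mod fs = 32 Hz.
32 Hz > fs/2 = 20 Hz, folds to fs − 32 Hz = 8 Hz.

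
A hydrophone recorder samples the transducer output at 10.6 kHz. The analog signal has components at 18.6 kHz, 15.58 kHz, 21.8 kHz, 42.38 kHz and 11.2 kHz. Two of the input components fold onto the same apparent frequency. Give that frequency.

0.6 kHz

fs/2 = 5.3 kHz.
18.6 kHz mod fs = 8 kHz.
8 kHz > fs/2 = 5.3 kHz, folds to fs − 8 kHz = 2.6 kHz.
15.58 kHz mod fs = 4.98 kHz.
4.98 kHz ≤ fs/2 = 5.3 kHz, appears at 4.98 kHz.
21.8 kHz mod fs = 0.6 kHz.
0.6 kHz ≤ fs/2 = 5.3 kHz, appears at 0.6 kHz.
42.38 kHz mod fs = 10.58 kHz.
10.58 kHz > fs/2 = 5.3 kHz, folds to fs − 10.58 kHz = 0.02 kHz.
11.2 kHz mod fs = 0.6 kHz.
0.6 kHz ≤ fs/2 = 5.3 kHz, appears at 0.6 kHz.
11.2 kHz and 21.8 kHz both map to 0.6 kHz.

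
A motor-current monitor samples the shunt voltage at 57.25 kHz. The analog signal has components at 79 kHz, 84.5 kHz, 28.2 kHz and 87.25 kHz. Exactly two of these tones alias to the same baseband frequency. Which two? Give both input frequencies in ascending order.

84.5 kHz, 87.25 kHz

fs/2 = 28.625 kHz.
79 kHz mod fs = 21.75 kHz.
21.75 kHz ≤ fs/2 = 28.625 kHz, appears at 21.75 kHz.
84.5 kHz mod fs = 27.25 kHz.
27.25 kHz ≤ fs/2 = 28.625 kHz, appears at 27.25 kHz.
28.2 kHz ≤ fs/2 = 28.625 kHz, passes unchanged.
87.25 kHz mod fs = 30 kHz.
30 kHz > fs/2 = 28.625 kHz, folds to fs − 30 kHz = 27.25 kHz.
84.5 kHz and 87.25 kHz both map to 27.25 kHz.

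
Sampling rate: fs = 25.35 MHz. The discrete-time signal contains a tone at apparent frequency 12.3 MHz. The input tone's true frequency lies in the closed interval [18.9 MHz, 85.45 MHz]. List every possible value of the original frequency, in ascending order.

37.65 MHz, 38.4 MHz, 63 MHz, 63.75 MHz

Frequencies that alias to 12.3 MHz are k·fs ± 12.3 MHz for integer k ≥ 0.
k=0: 12.3 MHz.
k=1: 13.05 MHz, 37.65 MHz.
k=2: 38.4 MHz, 63 MHz.
k=3: 63.75 MHz, 88.35 MHz.
k=4: 89.1 MHz, 113.7 MHz.
Within [18.9 MHz, 85.45 MHz]: 37.65 MHz, 38.4 MHz, 63 MHz, 63.75 MHz.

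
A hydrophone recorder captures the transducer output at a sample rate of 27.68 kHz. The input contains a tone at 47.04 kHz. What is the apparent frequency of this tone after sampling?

8.32 kHz

47.04 kHz mod fs = 19.36 kHz.
19.36 kHz > fs/2 = 13.84 kHz, folds to fs − 19.36 kHz = 8.32 kHz.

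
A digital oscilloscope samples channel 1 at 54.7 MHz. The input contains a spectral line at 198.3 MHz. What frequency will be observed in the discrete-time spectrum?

198.3 MHz mod fs = 34.2 MHz.
34.2 MHz > fs/2 = 27.35 MHz, folds to fs − 34.2 MHz = 20.5 MHz.

20.5 MHz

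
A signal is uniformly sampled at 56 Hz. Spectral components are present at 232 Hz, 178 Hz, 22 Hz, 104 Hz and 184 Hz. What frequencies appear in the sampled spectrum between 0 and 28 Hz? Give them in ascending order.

8 Hz, 10 Hz, 16 Hz, 22 Hz

fs/2 = 28 Hz.
232 Hz mod fs = 8 Hz.
8 Hz ≤ fs/2 = 28 Hz, appears at 8 Hz.
178 Hz mod fs = 10 Hz.
10 Hz ≤ fs/2 = 28 Hz, appears at 10 Hz.
22 Hz ≤ fs/2 = 28 Hz, passes unchanged.
104 Hz mod fs = 48 Hz.
48 Hz > fs/2 = 28 Hz, folds to fs − 48 Hz = 8 Hz.
184 Hz mod fs = 16 Hz.
16 Hz ≤ fs/2 = 28 Hz, appears at 16 Hz.
Distinct values: {8 Hz, 10 Hz, 16 Hz, 22 Hz}.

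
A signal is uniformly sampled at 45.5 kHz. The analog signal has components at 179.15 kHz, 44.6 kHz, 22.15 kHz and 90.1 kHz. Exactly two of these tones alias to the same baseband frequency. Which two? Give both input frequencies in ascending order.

fs/2 = 22.75 kHz.
179.15 kHz mod fs = 42.65 kHz.
42.65 kHz > fs/2 = 22.75 kHz, folds to fs − 42.65 kHz = 2.85 kHz.
44.6 kHz > fs/2 = 22.75 kHz, folds to fs − 44.6 kHz = 0.9 kHz.
22.15 kHz ≤ fs/2 = 22.75 kHz, passes unchanged.
90.1 kHz mod fs = 44.6 kHz.
44.6 kHz > fs/2 = 22.75 kHz, folds to fs − 44.6 kHz = 0.9 kHz.
44.6 kHz and 90.1 kHz both map to 0.9 kHz.

44.6 kHz, 90.1 kHz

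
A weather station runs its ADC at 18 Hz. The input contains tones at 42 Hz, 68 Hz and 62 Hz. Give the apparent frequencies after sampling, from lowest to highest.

fs/2 = 9 Hz.
42 Hz mod fs = 6 Hz.
6 Hz ≤ fs/2 = 9 Hz, appears at 6 Hz.
68 Hz mod fs = 14 Hz.
14 Hz > fs/2 = 9 Hz, folds to fs − 14 Hz = 4 Hz.
62 Hz mod fs = 8 Hz.
8 Hz ≤ fs/2 = 9 Hz, appears at 8 Hz.
Distinct values: {4 Hz, 6 Hz, 8 Hz}.

4 Hz, 6 Hz, 8 Hz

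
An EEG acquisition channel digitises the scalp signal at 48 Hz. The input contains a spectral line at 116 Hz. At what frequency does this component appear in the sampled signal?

116 Hz mod fs = 20 Hz.
20 Hz ≤ fs/2 = 24 Hz, appears at 20 Hz.

20 Hz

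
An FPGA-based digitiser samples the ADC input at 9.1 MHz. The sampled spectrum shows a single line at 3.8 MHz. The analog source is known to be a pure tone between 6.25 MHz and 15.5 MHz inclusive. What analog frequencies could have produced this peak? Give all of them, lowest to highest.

12.9 MHz, 14.4 MHz

Frequencies that alias to 3.8 MHz are k·fs ± 3.8 MHz for integer k ≥ 0.
k=0: 3.8 MHz.
k=1: 5.3 MHz, 12.9 MHz.
k=2: 14.4 MHz, 22 MHz.
k=3: 23.5 MHz, 31.1 MHz.
Within [6.25 MHz, 15.5 MHz]: 12.9 MHz, 14.4 MHz.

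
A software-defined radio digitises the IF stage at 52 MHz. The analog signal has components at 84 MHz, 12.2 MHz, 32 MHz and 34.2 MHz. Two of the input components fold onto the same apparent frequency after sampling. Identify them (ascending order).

fs/2 = 26 MHz.
84 MHz mod fs = 32 MHz.
32 MHz > fs/2 = 26 MHz, folds to fs − 32 MHz = 20 MHz.
12.2 MHz ≤ fs/2 = 26 MHz, passes unchanged.
32 MHz > fs/2 = 26 MHz, folds to fs − 32 MHz = 20 MHz.
34.2 MHz > fs/2 = 26 MHz, folds to fs − 34.2 MHz = 17.8 MHz.
32 MHz and 84 MHz both map to 20 MHz.

32 MHz, 84 MHz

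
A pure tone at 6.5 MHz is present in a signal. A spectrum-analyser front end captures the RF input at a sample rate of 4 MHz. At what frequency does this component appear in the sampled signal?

6.5 MHz mod fs = 2.5 MHz.
2.5 MHz > fs/2 = 2 MHz, folds to fs − 2.5 MHz = 1.5 MHz.

1.5 MHz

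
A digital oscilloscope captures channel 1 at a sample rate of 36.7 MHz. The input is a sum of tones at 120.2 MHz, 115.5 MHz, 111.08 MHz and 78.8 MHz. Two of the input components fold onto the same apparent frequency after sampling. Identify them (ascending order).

78.8 MHz, 115.5 MHz

fs/2 = 18.35 MHz.
120.2 MHz mod fs = 10.1 MHz.
10.1 MHz ≤ fs/2 = 18.35 MHz, appears at 10.1 MHz.
115.5 MHz mod fs = 5.4 MHz.
5.4 MHz ≤ fs/2 = 18.35 MHz, appears at 5.4 MHz.
111.08 MHz mod fs = 0.98 MHz.
0.98 MHz ≤ fs/2 = 18.35 MHz, appears at 0.98 MHz.
78.8 MHz mod fs = 5.4 MHz.
5.4 MHz ≤ fs/2 = 18.35 MHz, appears at 5.4 MHz.
78.8 MHz and 115.5 MHz both map to 5.4 MHz.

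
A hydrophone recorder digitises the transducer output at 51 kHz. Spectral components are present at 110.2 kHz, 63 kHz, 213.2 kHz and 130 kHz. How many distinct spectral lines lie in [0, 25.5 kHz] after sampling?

fs/2 = 25.5 kHz.
110.2 kHz mod fs = 8.2 kHz.
8.2 kHz ≤ fs/2 = 25.5 kHz, appears at 8.2 kHz.
63 kHz mod fs = 12 kHz.
12 kHz ≤ fs/2 = 25.5 kHz, appears at 12 kHz.
213.2 kHz mod fs = 9.2 kHz.
9.2 kHz ≤ fs/2 = 25.5 kHz, appears at 9.2 kHz.
130 kHz mod fs = 28 kHz.
28 kHz > fs/2 = 25.5 kHz, folds to fs − 28 kHz = 23 kHz.
Distinct values: {8.2 kHz, 9.2 kHz, 12 kHz, 23 kHz} → 4.

4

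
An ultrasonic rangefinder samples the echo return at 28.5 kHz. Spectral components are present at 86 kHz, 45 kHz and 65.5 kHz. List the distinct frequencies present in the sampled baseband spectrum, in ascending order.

0.5 kHz, 8.5 kHz, 12 kHz

fs/2 = 14.25 kHz.
86 kHz mod fs = 0.5 kHz.
0.5 kHz ≤ fs/2 = 14.25 kHz, appears at 0.5 kHz.
45 kHz mod fs = 16.5 kHz.
16.5 kHz > fs/2 = 14.25 kHz, folds to fs − 16.5 kHz = 12 kHz.
65.5 kHz mod fs = 8.5 kHz.
8.5 kHz ≤ fs/2 = 14.25 kHz, appears at 8.5 kHz.
Distinct values: {0.5 kHz, 8.5 kHz, 12 kHz}.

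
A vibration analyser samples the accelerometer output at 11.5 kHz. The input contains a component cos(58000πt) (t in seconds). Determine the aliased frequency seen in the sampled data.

ω = 58000π rad/s → f = ω/(2π) = 29000 Hz = 29 kHz.
29 kHz mod fs = 6 kHz.
6 kHz > fs/2 = 5.75 kHz, folds to fs − 6 kHz = 5.5 kHz.

5.5 kHz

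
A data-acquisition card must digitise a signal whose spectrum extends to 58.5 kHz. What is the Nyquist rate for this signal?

Nyquist rate = 2 × 58.5 kHz = 117 kHz.

117 kHz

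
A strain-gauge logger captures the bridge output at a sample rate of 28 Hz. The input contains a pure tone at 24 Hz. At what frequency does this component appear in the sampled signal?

24 Hz > fs/2 = 14 Hz, folds to fs − 24 Hz = 4 Hz.

4 Hz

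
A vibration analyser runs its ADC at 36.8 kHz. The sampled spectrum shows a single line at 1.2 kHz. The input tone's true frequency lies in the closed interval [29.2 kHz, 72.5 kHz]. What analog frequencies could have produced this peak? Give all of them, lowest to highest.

35.6 kHz, 38 kHz, 72.4 kHz

Frequencies that alias to 1.2 kHz are k·fs ± 1.2 kHz for integer k ≥ 0.
k=0: 1.2 kHz.
k=1: 35.6 kHz, 38 kHz.
k=2: 72.4 kHz, 74.8 kHz.
k=3: 109.2 kHz, 111.6 kHz.
Within [29.2 kHz, 72.5 kHz]: 35.6 kHz, 38 kHz, 72.4 kHz.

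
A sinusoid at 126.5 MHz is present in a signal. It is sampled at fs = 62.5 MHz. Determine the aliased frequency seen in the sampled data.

126.5 MHz mod fs = 1.5 MHz.
1.5 MHz ≤ fs/2 = 31.25 MHz, appears at 1.5 MHz.

1.5 MHz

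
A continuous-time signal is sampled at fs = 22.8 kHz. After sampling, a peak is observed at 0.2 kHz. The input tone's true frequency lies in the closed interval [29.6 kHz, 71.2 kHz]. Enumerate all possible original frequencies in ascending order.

45.4 kHz, 45.8 kHz, 68.2 kHz, 68.6 kHz

Frequencies that alias to 0.2 kHz are k·fs ± 0.2 kHz for integer k ≥ 0.
k=0: 0.2 kHz.
k=1: 22.6 kHz, 23 kHz.
k=2: 45.4 kHz, 45.8 kHz.
k=3: 68.2 kHz, 68.6 kHz.
k=4: 91 kHz, 91.4 kHz.
Within [29.6 kHz, 71.2 kHz]: 45.4 kHz, 45.8 kHz, 68.2 kHz, 68.6 kHz.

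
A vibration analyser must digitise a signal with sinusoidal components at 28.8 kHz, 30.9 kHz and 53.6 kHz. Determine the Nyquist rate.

107.2 kHz

Highest-frequency component: 53.6 kHz.
Nyquist rate = 2 × 53.6 kHz = 107.2 kHz.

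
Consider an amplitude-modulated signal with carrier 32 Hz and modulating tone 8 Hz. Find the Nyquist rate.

AM sidebands sit at fc ± fm = 24 Hz and 40 Hz.
Highest-frequency component: 40 Hz.
Nyquist rate = 2 × 40 Hz = 80 Hz.

80 Hz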